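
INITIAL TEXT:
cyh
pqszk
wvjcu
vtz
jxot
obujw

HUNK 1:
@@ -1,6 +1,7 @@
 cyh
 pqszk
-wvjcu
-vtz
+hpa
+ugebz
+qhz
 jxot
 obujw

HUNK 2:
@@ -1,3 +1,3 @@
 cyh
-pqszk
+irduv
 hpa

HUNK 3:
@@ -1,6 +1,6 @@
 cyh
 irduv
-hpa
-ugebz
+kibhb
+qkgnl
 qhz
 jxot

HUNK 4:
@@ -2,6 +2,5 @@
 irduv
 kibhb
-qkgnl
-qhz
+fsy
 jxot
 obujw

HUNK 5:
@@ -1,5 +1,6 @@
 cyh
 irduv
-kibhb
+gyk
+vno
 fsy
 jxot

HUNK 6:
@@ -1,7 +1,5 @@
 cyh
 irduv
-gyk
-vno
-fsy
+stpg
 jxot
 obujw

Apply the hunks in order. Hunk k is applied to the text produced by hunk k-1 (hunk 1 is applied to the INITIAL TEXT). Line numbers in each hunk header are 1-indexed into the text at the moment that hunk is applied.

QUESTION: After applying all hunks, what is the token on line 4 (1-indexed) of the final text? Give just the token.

Hunk 1: at line 1 remove [wvjcu,vtz] add [hpa,ugebz,qhz] -> 7 lines: cyh pqszk hpa ugebz qhz jxot obujw
Hunk 2: at line 1 remove [pqszk] add [irduv] -> 7 lines: cyh irduv hpa ugebz qhz jxot obujw
Hunk 3: at line 1 remove [hpa,ugebz] add [kibhb,qkgnl] -> 7 lines: cyh irduv kibhb qkgnl qhz jxot obujw
Hunk 4: at line 2 remove [qkgnl,qhz] add [fsy] -> 6 lines: cyh irduv kibhb fsy jxot obujw
Hunk 5: at line 1 remove [kibhb] add [gyk,vno] -> 7 lines: cyh irduv gyk vno fsy jxot obujw
Hunk 6: at line 1 remove [gyk,vno,fsy] add [stpg] -> 5 lines: cyh irduv stpg jxot obujw
Final line 4: jxot

Answer: jxot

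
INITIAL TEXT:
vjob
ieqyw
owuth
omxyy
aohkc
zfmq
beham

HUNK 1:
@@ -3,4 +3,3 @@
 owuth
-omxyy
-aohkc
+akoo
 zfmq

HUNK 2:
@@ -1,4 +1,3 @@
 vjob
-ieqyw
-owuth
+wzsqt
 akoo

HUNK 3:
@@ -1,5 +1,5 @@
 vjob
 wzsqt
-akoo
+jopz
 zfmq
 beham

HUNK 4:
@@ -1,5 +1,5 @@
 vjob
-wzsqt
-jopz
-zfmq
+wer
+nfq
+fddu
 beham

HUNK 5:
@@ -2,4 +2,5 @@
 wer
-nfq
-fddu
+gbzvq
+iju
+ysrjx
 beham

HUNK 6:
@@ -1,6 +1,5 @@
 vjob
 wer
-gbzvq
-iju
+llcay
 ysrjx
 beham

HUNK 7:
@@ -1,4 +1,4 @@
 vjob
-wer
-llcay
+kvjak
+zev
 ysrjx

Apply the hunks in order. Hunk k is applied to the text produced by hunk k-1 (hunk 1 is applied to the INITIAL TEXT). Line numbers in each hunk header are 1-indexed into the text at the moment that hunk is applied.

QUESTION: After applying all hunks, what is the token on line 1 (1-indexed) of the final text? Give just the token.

Answer: vjob

Derivation:
Hunk 1: at line 3 remove [omxyy,aohkc] add [akoo] -> 6 lines: vjob ieqyw owuth akoo zfmq beham
Hunk 2: at line 1 remove [ieqyw,owuth] add [wzsqt] -> 5 lines: vjob wzsqt akoo zfmq beham
Hunk 3: at line 1 remove [akoo] add [jopz] -> 5 lines: vjob wzsqt jopz zfmq beham
Hunk 4: at line 1 remove [wzsqt,jopz,zfmq] add [wer,nfq,fddu] -> 5 lines: vjob wer nfq fddu beham
Hunk 5: at line 2 remove [nfq,fddu] add [gbzvq,iju,ysrjx] -> 6 lines: vjob wer gbzvq iju ysrjx beham
Hunk 6: at line 1 remove [gbzvq,iju] add [llcay] -> 5 lines: vjob wer llcay ysrjx beham
Hunk 7: at line 1 remove [wer,llcay] add [kvjak,zev] -> 5 lines: vjob kvjak zev ysrjx beham
Final line 1: vjob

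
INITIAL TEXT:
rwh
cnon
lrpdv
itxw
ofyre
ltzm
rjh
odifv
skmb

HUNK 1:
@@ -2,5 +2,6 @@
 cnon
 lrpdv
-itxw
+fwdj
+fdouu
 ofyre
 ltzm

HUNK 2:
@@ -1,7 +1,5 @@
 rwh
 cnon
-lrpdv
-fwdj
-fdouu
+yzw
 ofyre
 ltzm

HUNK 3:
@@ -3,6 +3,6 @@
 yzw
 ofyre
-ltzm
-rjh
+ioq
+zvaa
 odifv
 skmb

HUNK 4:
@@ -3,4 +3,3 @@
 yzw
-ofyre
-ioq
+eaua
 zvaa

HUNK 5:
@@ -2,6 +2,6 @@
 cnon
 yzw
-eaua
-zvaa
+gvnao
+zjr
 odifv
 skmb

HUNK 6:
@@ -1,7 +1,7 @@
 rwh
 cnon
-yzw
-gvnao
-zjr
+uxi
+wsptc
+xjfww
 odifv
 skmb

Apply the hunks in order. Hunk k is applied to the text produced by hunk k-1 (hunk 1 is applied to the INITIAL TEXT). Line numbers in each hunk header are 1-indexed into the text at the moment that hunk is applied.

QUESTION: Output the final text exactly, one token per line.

Answer: rwh
cnon
uxi
wsptc
xjfww
odifv
skmb

Derivation:
Hunk 1: at line 2 remove [itxw] add [fwdj,fdouu] -> 10 lines: rwh cnon lrpdv fwdj fdouu ofyre ltzm rjh odifv skmb
Hunk 2: at line 1 remove [lrpdv,fwdj,fdouu] add [yzw] -> 8 lines: rwh cnon yzw ofyre ltzm rjh odifv skmb
Hunk 3: at line 3 remove [ltzm,rjh] add [ioq,zvaa] -> 8 lines: rwh cnon yzw ofyre ioq zvaa odifv skmb
Hunk 4: at line 3 remove [ofyre,ioq] add [eaua] -> 7 lines: rwh cnon yzw eaua zvaa odifv skmb
Hunk 5: at line 2 remove [eaua,zvaa] add [gvnao,zjr] -> 7 lines: rwh cnon yzw gvnao zjr odifv skmb
Hunk 6: at line 1 remove [yzw,gvnao,zjr] add [uxi,wsptc,xjfww] -> 7 lines: rwh cnon uxi wsptc xjfww odifv skmb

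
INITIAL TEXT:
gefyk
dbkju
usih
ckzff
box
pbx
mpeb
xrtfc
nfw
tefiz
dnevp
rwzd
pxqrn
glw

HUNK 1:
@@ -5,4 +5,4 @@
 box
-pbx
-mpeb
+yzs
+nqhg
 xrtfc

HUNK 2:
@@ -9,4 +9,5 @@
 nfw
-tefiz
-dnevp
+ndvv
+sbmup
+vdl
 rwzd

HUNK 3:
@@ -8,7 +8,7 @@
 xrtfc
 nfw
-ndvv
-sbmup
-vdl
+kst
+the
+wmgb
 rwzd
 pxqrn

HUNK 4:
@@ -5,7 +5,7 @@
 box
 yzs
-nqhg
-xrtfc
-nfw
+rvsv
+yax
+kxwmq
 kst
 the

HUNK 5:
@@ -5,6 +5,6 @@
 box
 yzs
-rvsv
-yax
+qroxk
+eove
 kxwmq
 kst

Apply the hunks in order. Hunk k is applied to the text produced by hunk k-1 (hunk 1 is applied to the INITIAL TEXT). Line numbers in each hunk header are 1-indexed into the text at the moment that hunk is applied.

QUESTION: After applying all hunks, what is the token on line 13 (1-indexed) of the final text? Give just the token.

Answer: rwzd

Derivation:
Hunk 1: at line 5 remove [pbx,mpeb] add [yzs,nqhg] -> 14 lines: gefyk dbkju usih ckzff box yzs nqhg xrtfc nfw tefiz dnevp rwzd pxqrn glw
Hunk 2: at line 9 remove [tefiz,dnevp] add [ndvv,sbmup,vdl] -> 15 lines: gefyk dbkju usih ckzff box yzs nqhg xrtfc nfw ndvv sbmup vdl rwzd pxqrn glw
Hunk 3: at line 8 remove [ndvv,sbmup,vdl] add [kst,the,wmgb] -> 15 lines: gefyk dbkju usih ckzff box yzs nqhg xrtfc nfw kst the wmgb rwzd pxqrn glw
Hunk 4: at line 5 remove [nqhg,xrtfc,nfw] add [rvsv,yax,kxwmq] -> 15 lines: gefyk dbkju usih ckzff box yzs rvsv yax kxwmq kst the wmgb rwzd pxqrn glw
Hunk 5: at line 5 remove [rvsv,yax] add [qroxk,eove] -> 15 lines: gefyk dbkju usih ckzff box yzs qroxk eove kxwmq kst the wmgb rwzd pxqrn glw
Final line 13: rwzd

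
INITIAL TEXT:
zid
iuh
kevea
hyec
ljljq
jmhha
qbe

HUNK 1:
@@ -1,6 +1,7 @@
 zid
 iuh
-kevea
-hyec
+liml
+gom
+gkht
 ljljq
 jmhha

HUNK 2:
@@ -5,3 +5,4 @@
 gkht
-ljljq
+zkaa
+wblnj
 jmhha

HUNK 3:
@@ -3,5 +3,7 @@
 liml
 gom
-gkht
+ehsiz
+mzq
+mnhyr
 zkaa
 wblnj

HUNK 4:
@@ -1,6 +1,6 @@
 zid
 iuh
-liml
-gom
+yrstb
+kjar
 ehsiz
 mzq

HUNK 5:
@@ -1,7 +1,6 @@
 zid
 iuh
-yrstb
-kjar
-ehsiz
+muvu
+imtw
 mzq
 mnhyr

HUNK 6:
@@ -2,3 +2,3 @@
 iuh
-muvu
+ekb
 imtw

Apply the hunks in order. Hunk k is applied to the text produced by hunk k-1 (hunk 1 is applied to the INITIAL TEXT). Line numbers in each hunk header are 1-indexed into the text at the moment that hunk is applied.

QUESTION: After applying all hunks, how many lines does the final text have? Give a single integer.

Answer: 10

Derivation:
Hunk 1: at line 1 remove [kevea,hyec] add [liml,gom,gkht] -> 8 lines: zid iuh liml gom gkht ljljq jmhha qbe
Hunk 2: at line 5 remove [ljljq] add [zkaa,wblnj] -> 9 lines: zid iuh liml gom gkht zkaa wblnj jmhha qbe
Hunk 3: at line 3 remove [gkht] add [ehsiz,mzq,mnhyr] -> 11 lines: zid iuh liml gom ehsiz mzq mnhyr zkaa wblnj jmhha qbe
Hunk 4: at line 1 remove [liml,gom] add [yrstb,kjar] -> 11 lines: zid iuh yrstb kjar ehsiz mzq mnhyr zkaa wblnj jmhha qbe
Hunk 5: at line 1 remove [yrstb,kjar,ehsiz] add [muvu,imtw] -> 10 lines: zid iuh muvu imtw mzq mnhyr zkaa wblnj jmhha qbe
Hunk 6: at line 2 remove [muvu] add [ekb] -> 10 lines: zid iuh ekb imtw mzq mnhyr zkaa wblnj jmhha qbe
Final line count: 10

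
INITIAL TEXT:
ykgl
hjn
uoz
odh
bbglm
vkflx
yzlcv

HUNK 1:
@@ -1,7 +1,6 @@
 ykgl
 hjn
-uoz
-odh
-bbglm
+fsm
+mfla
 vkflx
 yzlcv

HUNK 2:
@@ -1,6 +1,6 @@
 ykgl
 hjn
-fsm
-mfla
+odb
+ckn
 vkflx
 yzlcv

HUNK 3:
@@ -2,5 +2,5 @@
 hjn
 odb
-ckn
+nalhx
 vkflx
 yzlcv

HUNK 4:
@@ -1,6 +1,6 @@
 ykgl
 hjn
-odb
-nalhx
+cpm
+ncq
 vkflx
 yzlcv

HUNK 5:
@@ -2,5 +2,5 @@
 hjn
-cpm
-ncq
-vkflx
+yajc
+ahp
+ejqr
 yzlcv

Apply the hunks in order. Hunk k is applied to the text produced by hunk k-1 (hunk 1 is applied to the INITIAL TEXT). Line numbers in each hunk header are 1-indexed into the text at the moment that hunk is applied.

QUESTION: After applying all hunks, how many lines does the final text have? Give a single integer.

Answer: 6

Derivation:
Hunk 1: at line 1 remove [uoz,odh,bbglm] add [fsm,mfla] -> 6 lines: ykgl hjn fsm mfla vkflx yzlcv
Hunk 2: at line 1 remove [fsm,mfla] add [odb,ckn] -> 6 lines: ykgl hjn odb ckn vkflx yzlcv
Hunk 3: at line 2 remove [ckn] add [nalhx] -> 6 lines: ykgl hjn odb nalhx vkflx yzlcv
Hunk 4: at line 1 remove [odb,nalhx] add [cpm,ncq] -> 6 lines: ykgl hjn cpm ncq vkflx yzlcv
Hunk 5: at line 2 remove [cpm,ncq,vkflx] add [yajc,ahp,ejqr] -> 6 lines: ykgl hjn yajc ahp ejqr yzlcv
Final line count: 6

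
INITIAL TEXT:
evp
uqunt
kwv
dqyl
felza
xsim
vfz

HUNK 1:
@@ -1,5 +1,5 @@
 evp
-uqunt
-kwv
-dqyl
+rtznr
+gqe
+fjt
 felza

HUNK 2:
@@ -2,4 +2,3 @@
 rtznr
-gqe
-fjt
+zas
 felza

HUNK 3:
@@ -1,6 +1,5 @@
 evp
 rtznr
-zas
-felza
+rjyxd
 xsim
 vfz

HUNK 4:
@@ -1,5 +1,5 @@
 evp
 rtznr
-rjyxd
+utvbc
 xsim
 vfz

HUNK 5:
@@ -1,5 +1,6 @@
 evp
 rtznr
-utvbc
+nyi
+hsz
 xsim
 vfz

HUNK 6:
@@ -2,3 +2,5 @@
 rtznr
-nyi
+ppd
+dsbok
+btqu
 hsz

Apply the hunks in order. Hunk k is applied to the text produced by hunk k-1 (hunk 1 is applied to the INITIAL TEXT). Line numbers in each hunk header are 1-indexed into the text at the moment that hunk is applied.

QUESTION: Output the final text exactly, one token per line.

Answer: evp
rtznr
ppd
dsbok
btqu
hsz
xsim
vfz

Derivation:
Hunk 1: at line 1 remove [uqunt,kwv,dqyl] add [rtznr,gqe,fjt] -> 7 lines: evp rtznr gqe fjt felza xsim vfz
Hunk 2: at line 2 remove [gqe,fjt] add [zas] -> 6 lines: evp rtznr zas felza xsim vfz
Hunk 3: at line 1 remove [zas,felza] add [rjyxd] -> 5 lines: evp rtznr rjyxd xsim vfz
Hunk 4: at line 1 remove [rjyxd] add [utvbc] -> 5 lines: evp rtznr utvbc xsim vfz
Hunk 5: at line 1 remove [utvbc] add [nyi,hsz] -> 6 lines: evp rtznr nyi hsz xsim vfz
Hunk 6: at line 2 remove [nyi] add [ppd,dsbok,btqu] -> 8 lines: evp rtznr ppd dsbok btqu hsz xsim vfz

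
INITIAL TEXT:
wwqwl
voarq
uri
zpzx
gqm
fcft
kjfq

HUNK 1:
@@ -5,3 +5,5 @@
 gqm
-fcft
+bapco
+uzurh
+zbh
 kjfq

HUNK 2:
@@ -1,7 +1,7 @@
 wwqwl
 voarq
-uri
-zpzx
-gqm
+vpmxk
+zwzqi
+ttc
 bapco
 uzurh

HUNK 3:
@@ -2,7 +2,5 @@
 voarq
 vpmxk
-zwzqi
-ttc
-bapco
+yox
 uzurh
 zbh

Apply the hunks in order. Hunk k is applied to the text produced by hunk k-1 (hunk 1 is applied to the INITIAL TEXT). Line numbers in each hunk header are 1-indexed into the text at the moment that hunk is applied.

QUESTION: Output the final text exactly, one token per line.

Hunk 1: at line 5 remove [fcft] add [bapco,uzurh,zbh] -> 9 lines: wwqwl voarq uri zpzx gqm bapco uzurh zbh kjfq
Hunk 2: at line 1 remove [uri,zpzx,gqm] add [vpmxk,zwzqi,ttc] -> 9 lines: wwqwl voarq vpmxk zwzqi ttc bapco uzurh zbh kjfq
Hunk 3: at line 2 remove [zwzqi,ttc,bapco] add [yox] -> 7 lines: wwqwl voarq vpmxk yox uzurh zbh kjfq

Answer: wwqwl
voarq
vpmxk
yox
uzurh
zbh
kjfq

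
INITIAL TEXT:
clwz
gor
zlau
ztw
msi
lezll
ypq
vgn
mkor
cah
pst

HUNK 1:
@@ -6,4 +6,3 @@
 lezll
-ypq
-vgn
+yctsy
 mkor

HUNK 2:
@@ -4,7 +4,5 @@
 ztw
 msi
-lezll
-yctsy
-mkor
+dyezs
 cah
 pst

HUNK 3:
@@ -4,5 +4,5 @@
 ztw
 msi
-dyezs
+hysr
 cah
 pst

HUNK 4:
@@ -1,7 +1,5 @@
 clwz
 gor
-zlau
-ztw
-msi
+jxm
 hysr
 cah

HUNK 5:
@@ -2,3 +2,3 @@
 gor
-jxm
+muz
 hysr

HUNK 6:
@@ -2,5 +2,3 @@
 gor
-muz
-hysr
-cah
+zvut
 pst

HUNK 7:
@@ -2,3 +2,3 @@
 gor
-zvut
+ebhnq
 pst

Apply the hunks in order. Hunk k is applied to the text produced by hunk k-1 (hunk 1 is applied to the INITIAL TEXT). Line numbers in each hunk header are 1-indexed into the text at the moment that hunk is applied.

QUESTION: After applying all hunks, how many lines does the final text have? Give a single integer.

Answer: 4

Derivation:
Hunk 1: at line 6 remove [ypq,vgn] add [yctsy] -> 10 lines: clwz gor zlau ztw msi lezll yctsy mkor cah pst
Hunk 2: at line 4 remove [lezll,yctsy,mkor] add [dyezs] -> 8 lines: clwz gor zlau ztw msi dyezs cah pst
Hunk 3: at line 4 remove [dyezs] add [hysr] -> 8 lines: clwz gor zlau ztw msi hysr cah pst
Hunk 4: at line 1 remove [zlau,ztw,msi] add [jxm] -> 6 lines: clwz gor jxm hysr cah pst
Hunk 5: at line 2 remove [jxm] add [muz] -> 6 lines: clwz gor muz hysr cah pst
Hunk 6: at line 2 remove [muz,hysr,cah] add [zvut] -> 4 lines: clwz gor zvut pst
Hunk 7: at line 2 remove [zvut] add [ebhnq] -> 4 lines: clwz gor ebhnq pst
Final line count: 4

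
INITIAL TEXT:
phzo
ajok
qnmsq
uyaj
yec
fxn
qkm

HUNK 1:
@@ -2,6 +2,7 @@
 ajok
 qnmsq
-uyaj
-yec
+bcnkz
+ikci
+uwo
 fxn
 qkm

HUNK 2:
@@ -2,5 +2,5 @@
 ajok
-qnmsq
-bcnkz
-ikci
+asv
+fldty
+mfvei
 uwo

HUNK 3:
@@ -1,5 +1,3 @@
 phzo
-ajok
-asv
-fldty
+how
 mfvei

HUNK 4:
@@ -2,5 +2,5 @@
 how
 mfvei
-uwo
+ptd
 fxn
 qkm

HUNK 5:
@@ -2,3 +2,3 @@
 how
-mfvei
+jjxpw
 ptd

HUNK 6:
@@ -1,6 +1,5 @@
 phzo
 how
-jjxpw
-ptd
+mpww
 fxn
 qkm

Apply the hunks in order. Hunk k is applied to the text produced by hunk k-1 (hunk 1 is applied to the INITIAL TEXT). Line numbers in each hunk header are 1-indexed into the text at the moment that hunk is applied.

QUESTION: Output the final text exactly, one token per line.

Hunk 1: at line 2 remove [uyaj,yec] add [bcnkz,ikci,uwo] -> 8 lines: phzo ajok qnmsq bcnkz ikci uwo fxn qkm
Hunk 2: at line 2 remove [qnmsq,bcnkz,ikci] add [asv,fldty,mfvei] -> 8 lines: phzo ajok asv fldty mfvei uwo fxn qkm
Hunk 3: at line 1 remove [ajok,asv,fldty] add [how] -> 6 lines: phzo how mfvei uwo fxn qkm
Hunk 4: at line 2 remove [uwo] add [ptd] -> 6 lines: phzo how mfvei ptd fxn qkm
Hunk 5: at line 2 remove [mfvei] add [jjxpw] -> 6 lines: phzo how jjxpw ptd fxn qkm
Hunk 6: at line 1 remove [jjxpw,ptd] add [mpww] -> 5 lines: phzo how mpww fxn qkm

Answer: phzo
how
mpww
fxn
qkm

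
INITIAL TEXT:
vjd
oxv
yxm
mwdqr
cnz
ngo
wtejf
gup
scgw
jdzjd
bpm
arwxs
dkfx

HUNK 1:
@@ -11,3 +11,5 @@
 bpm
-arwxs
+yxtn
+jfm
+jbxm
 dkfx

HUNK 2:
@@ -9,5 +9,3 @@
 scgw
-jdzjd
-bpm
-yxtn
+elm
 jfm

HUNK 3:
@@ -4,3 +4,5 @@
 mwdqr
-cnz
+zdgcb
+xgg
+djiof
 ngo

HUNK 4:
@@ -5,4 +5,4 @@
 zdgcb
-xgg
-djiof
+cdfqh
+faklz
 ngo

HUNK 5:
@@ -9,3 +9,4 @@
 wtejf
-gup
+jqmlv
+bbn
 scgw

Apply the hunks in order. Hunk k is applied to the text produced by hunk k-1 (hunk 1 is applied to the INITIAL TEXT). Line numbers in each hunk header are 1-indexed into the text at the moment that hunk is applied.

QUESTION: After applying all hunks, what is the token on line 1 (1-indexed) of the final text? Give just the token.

Answer: vjd

Derivation:
Hunk 1: at line 11 remove [arwxs] add [yxtn,jfm,jbxm] -> 15 lines: vjd oxv yxm mwdqr cnz ngo wtejf gup scgw jdzjd bpm yxtn jfm jbxm dkfx
Hunk 2: at line 9 remove [jdzjd,bpm,yxtn] add [elm] -> 13 lines: vjd oxv yxm mwdqr cnz ngo wtejf gup scgw elm jfm jbxm dkfx
Hunk 3: at line 4 remove [cnz] add [zdgcb,xgg,djiof] -> 15 lines: vjd oxv yxm mwdqr zdgcb xgg djiof ngo wtejf gup scgw elm jfm jbxm dkfx
Hunk 4: at line 5 remove [xgg,djiof] add [cdfqh,faklz] -> 15 lines: vjd oxv yxm mwdqr zdgcb cdfqh faklz ngo wtejf gup scgw elm jfm jbxm dkfx
Hunk 5: at line 9 remove [gup] add [jqmlv,bbn] -> 16 lines: vjd oxv yxm mwdqr zdgcb cdfqh faklz ngo wtejf jqmlv bbn scgw elm jfm jbxm dkfx
Final line 1: vjd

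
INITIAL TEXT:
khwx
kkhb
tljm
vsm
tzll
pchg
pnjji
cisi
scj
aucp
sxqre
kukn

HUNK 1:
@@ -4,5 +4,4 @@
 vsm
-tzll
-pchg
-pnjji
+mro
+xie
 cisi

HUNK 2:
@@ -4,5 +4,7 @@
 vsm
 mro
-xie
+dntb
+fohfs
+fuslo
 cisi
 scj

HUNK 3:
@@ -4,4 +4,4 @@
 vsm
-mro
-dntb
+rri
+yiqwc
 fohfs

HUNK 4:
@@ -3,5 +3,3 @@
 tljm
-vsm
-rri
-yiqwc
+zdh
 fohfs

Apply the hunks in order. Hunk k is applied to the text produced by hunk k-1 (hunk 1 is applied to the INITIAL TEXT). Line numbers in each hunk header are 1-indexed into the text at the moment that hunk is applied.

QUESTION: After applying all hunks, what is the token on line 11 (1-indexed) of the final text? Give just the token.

Hunk 1: at line 4 remove [tzll,pchg,pnjji] add [mro,xie] -> 11 lines: khwx kkhb tljm vsm mro xie cisi scj aucp sxqre kukn
Hunk 2: at line 4 remove [xie] add [dntb,fohfs,fuslo] -> 13 lines: khwx kkhb tljm vsm mro dntb fohfs fuslo cisi scj aucp sxqre kukn
Hunk 3: at line 4 remove [mro,dntb] add [rri,yiqwc] -> 13 lines: khwx kkhb tljm vsm rri yiqwc fohfs fuslo cisi scj aucp sxqre kukn
Hunk 4: at line 3 remove [vsm,rri,yiqwc] add [zdh] -> 11 lines: khwx kkhb tljm zdh fohfs fuslo cisi scj aucp sxqre kukn
Final line 11: kukn

Answer: kukn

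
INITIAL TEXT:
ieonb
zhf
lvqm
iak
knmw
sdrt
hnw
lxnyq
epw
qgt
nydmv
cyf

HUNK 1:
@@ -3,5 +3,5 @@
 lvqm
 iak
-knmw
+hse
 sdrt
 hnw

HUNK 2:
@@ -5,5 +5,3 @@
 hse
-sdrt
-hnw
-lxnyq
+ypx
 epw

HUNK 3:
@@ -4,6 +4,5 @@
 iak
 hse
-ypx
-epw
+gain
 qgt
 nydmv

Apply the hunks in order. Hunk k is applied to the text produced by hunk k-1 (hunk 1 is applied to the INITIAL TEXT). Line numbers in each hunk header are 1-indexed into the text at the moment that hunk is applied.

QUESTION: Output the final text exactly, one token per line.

Answer: ieonb
zhf
lvqm
iak
hse
gain
qgt
nydmv
cyf

Derivation:
Hunk 1: at line 3 remove [knmw] add [hse] -> 12 lines: ieonb zhf lvqm iak hse sdrt hnw lxnyq epw qgt nydmv cyf
Hunk 2: at line 5 remove [sdrt,hnw,lxnyq] add [ypx] -> 10 lines: ieonb zhf lvqm iak hse ypx epw qgt nydmv cyf
Hunk 3: at line 4 remove [ypx,epw] add [gain] -> 9 lines: ieonb zhf lvqm iak hse gain qgt nydmv cyf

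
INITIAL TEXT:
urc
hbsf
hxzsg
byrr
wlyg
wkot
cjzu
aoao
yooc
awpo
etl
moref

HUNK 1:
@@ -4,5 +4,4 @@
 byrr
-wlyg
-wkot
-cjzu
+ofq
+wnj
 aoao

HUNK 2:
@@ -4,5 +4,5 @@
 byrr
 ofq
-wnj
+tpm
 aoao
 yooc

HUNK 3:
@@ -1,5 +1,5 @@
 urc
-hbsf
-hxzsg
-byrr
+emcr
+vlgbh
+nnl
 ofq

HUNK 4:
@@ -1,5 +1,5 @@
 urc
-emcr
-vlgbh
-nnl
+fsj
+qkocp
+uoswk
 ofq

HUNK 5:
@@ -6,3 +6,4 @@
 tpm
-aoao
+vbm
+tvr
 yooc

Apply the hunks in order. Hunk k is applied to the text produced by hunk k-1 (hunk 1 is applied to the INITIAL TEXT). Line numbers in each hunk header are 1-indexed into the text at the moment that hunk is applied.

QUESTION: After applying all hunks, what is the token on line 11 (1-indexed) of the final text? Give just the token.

Hunk 1: at line 4 remove [wlyg,wkot,cjzu] add [ofq,wnj] -> 11 lines: urc hbsf hxzsg byrr ofq wnj aoao yooc awpo etl moref
Hunk 2: at line 4 remove [wnj] add [tpm] -> 11 lines: urc hbsf hxzsg byrr ofq tpm aoao yooc awpo etl moref
Hunk 3: at line 1 remove [hbsf,hxzsg,byrr] add [emcr,vlgbh,nnl] -> 11 lines: urc emcr vlgbh nnl ofq tpm aoao yooc awpo etl moref
Hunk 4: at line 1 remove [emcr,vlgbh,nnl] add [fsj,qkocp,uoswk] -> 11 lines: urc fsj qkocp uoswk ofq tpm aoao yooc awpo etl moref
Hunk 5: at line 6 remove [aoao] add [vbm,tvr] -> 12 lines: urc fsj qkocp uoswk ofq tpm vbm tvr yooc awpo etl moref
Final line 11: etl

Answer: etl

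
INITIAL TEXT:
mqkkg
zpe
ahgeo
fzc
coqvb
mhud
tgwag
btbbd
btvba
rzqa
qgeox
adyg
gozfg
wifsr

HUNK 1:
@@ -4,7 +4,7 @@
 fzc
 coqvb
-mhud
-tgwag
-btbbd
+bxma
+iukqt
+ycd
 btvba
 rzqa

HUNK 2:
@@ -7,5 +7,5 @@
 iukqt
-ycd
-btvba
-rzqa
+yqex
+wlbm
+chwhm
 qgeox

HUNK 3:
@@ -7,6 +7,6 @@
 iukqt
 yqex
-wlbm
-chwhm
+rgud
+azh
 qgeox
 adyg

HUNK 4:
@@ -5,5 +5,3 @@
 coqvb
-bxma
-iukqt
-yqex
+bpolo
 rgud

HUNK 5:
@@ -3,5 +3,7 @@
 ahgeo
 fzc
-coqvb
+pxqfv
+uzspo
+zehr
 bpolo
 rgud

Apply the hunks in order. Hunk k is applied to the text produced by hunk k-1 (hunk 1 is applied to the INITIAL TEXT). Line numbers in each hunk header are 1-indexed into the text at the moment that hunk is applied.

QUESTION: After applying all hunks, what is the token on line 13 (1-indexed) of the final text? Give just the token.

Answer: gozfg

Derivation:
Hunk 1: at line 4 remove [mhud,tgwag,btbbd] add [bxma,iukqt,ycd] -> 14 lines: mqkkg zpe ahgeo fzc coqvb bxma iukqt ycd btvba rzqa qgeox adyg gozfg wifsr
Hunk 2: at line 7 remove [ycd,btvba,rzqa] add [yqex,wlbm,chwhm] -> 14 lines: mqkkg zpe ahgeo fzc coqvb bxma iukqt yqex wlbm chwhm qgeox adyg gozfg wifsr
Hunk 3: at line 7 remove [wlbm,chwhm] add [rgud,azh] -> 14 lines: mqkkg zpe ahgeo fzc coqvb bxma iukqt yqex rgud azh qgeox adyg gozfg wifsr
Hunk 4: at line 5 remove [bxma,iukqt,yqex] add [bpolo] -> 12 lines: mqkkg zpe ahgeo fzc coqvb bpolo rgud azh qgeox adyg gozfg wifsr
Hunk 5: at line 3 remove [coqvb] add [pxqfv,uzspo,zehr] -> 14 lines: mqkkg zpe ahgeo fzc pxqfv uzspo zehr bpolo rgud azh qgeox adyg gozfg wifsr
Final line 13: gozfg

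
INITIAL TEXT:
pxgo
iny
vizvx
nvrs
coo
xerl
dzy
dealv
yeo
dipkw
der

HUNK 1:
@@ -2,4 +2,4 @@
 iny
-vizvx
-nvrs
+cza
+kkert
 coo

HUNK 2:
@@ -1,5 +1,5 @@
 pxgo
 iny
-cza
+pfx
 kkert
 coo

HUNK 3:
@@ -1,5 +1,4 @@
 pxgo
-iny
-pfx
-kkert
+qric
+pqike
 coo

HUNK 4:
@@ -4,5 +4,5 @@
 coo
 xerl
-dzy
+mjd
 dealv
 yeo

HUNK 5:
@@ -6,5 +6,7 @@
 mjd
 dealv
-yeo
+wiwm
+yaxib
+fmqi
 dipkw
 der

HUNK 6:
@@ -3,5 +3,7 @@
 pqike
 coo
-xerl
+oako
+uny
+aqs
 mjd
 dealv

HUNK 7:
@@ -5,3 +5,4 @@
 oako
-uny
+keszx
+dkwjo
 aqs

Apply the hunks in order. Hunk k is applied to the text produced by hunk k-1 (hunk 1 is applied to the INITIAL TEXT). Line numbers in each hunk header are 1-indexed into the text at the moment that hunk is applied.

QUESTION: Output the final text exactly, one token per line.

Answer: pxgo
qric
pqike
coo
oako
keszx
dkwjo
aqs
mjd
dealv
wiwm
yaxib
fmqi
dipkw
der

Derivation:
Hunk 1: at line 2 remove [vizvx,nvrs] add [cza,kkert] -> 11 lines: pxgo iny cza kkert coo xerl dzy dealv yeo dipkw der
Hunk 2: at line 1 remove [cza] add [pfx] -> 11 lines: pxgo iny pfx kkert coo xerl dzy dealv yeo dipkw der
Hunk 3: at line 1 remove [iny,pfx,kkert] add [qric,pqike] -> 10 lines: pxgo qric pqike coo xerl dzy dealv yeo dipkw der
Hunk 4: at line 4 remove [dzy] add [mjd] -> 10 lines: pxgo qric pqike coo xerl mjd dealv yeo dipkw der
Hunk 5: at line 6 remove [yeo] add [wiwm,yaxib,fmqi] -> 12 lines: pxgo qric pqike coo xerl mjd dealv wiwm yaxib fmqi dipkw der
Hunk 6: at line 3 remove [xerl] add [oako,uny,aqs] -> 14 lines: pxgo qric pqike coo oako uny aqs mjd dealv wiwm yaxib fmqi dipkw der
Hunk 7: at line 5 remove [uny] add [keszx,dkwjo] -> 15 lines: pxgo qric pqike coo oako keszx dkwjo aqs mjd dealv wiwm yaxib fmqi dipkw der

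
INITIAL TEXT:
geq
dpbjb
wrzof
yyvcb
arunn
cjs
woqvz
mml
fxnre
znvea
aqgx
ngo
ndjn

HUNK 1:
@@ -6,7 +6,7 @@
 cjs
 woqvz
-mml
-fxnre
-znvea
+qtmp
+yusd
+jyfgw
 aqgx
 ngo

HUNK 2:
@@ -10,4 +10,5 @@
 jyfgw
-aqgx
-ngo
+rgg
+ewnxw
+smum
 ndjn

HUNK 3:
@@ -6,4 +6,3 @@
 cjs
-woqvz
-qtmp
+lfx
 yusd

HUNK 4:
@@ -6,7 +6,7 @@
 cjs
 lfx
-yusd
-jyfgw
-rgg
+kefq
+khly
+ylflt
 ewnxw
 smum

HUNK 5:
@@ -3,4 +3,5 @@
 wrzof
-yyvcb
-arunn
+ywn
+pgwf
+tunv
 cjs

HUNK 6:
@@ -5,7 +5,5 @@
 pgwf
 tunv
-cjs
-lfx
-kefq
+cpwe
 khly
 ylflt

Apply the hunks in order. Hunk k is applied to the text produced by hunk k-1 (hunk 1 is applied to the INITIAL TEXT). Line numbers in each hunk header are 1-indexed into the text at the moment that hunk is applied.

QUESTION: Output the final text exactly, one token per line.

Answer: geq
dpbjb
wrzof
ywn
pgwf
tunv
cpwe
khly
ylflt
ewnxw
smum
ndjn

Derivation:
Hunk 1: at line 6 remove [mml,fxnre,znvea] add [qtmp,yusd,jyfgw] -> 13 lines: geq dpbjb wrzof yyvcb arunn cjs woqvz qtmp yusd jyfgw aqgx ngo ndjn
Hunk 2: at line 10 remove [aqgx,ngo] add [rgg,ewnxw,smum] -> 14 lines: geq dpbjb wrzof yyvcb arunn cjs woqvz qtmp yusd jyfgw rgg ewnxw smum ndjn
Hunk 3: at line 6 remove [woqvz,qtmp] add [lfx] -> 13 lines: geq dpbjb wrzof yyvcb arunn cjs lfx yusd jyfgw rgg ewnxw smum ndjn
Hunk 4: at line 6 remove [yusd,jyfgw,rgg] add [kefq,khly,ylflt] -> 13 lines: geq dpbjb wrzof yyvcb arunn cjs lfx kefq khly ylflt ewnxw smum ndjn
Hunk 5: at line 3 remove [yyvcb,arunn] add [ywn,pgwf,tunv] -> 14 lines: geq dpbjb wrzof ywn pgwf tunv cjs lfx kefq khly ylflt ewnxw smum ndjn
Hunk 6: at line 5 remove [cjs,lfx,kefq] add [cpwe] -> 12 lines: geq dpbjb wrzof ywn pgwf tunv cpwe khly ylflt ewnxw smum ndjn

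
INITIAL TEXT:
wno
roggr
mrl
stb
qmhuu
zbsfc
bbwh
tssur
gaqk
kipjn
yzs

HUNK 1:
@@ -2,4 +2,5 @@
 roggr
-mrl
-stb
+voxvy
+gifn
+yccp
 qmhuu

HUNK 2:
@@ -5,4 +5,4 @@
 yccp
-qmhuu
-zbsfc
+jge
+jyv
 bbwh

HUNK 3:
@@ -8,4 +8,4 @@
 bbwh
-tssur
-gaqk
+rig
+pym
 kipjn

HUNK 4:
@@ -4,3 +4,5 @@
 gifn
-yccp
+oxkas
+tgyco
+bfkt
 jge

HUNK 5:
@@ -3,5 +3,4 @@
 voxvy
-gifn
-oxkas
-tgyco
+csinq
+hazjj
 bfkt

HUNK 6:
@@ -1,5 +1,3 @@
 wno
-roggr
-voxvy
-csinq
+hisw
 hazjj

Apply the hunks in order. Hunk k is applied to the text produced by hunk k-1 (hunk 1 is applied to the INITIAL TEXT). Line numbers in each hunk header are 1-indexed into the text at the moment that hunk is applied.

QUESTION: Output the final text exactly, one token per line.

Answer: wno
hisw
hazjj
bfkt
jge
jyv
bbwh
rig
pym
kipjn
yzs

Derivation:
Hunk 1: at line 2 remove [mrl,stb] add [voxvy,gifn,yccp] -> 12 lines: wno roggr voxvy gifn yccp qmhuu zbsfc bbwh tssur gaqk kipjn yzs
Hunk 2: at line 5 remove [qmhuu,zbsfc] add [jge,jyv] -> 12 lines: wno roggr voxvy gifn yccp jge jyv bbwh tssur gaqk kipjn yzs
Hunk 3: at line 8 remove [tssur,gaqk] add [rig,pym] -> 12 lines: wno roggr voxvy gifn yccp jge jyv bbwh rig pym kipjn yzs
Hunk 4: at line 4 remove [yccp] add [oxkas,tgyco,bfkt] -> 14 lines: wno roggr voxvy gifn oxkas tgyco bfkt jge jyv bbwh rig pym kipjn yzs
Hunk 5: at line 3 remove [gifn,oxkas,tgyco] add [csinq,hazjj] -> 13 lines: wno roggr voxvy csinq hazjj bfkt jge jyv bbwh rig pym kipjn yzs
Hunk 6: at line 1 remove [roggr,voxvy,csinq] add [hisw] -> 11 lines: wno hisw hazjj bfkt jge jyv bbwh rig pym kipjn yzs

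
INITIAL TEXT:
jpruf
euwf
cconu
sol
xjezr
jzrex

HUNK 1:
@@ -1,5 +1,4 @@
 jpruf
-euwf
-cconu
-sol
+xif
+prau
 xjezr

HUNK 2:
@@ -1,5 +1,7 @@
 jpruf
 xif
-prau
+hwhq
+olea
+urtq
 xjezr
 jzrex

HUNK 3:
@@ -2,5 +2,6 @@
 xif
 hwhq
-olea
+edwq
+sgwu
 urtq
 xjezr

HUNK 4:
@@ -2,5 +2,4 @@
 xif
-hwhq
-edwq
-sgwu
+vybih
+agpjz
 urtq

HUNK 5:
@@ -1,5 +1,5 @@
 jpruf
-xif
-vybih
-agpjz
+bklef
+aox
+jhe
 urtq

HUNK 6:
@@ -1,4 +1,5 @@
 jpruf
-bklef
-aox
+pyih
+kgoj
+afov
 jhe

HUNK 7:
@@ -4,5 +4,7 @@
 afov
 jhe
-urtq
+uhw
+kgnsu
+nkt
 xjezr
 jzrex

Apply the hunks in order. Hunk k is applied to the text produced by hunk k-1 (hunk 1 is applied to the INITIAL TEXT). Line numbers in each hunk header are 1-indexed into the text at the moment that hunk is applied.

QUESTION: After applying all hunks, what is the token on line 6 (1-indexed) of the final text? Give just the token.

Hunk 1: at line 1 remove [euwf,cconu,sol] add [xif,prau] -> 5 lines: jpruf xif prau xjezr jzrex
Hunk 2: at line 1 remove [prau] add [hwhq,olea,urtq] -> 7 lines: jpruf xif hwhq olea urtq xjezr jzrex
Hunk 3: at line 2 remove [olea] add [edwq,sgwu] -> 8 lines: jpruf xif hwhq edwq sgwu urtq xjezr jzrex
Hunk 4: at line 2 remove [hwhq,edwq,sgwu] add [vybih,agpjz] -> 7 lines: jpruf xif vybih agpjz urtq xjezr jzrex
Hunk 5: at line 1 remove [xif,vybih,agpjz] add [bklef,aox,jhe] -> 7 lines: jpruf bklef aox jhe urtq xjezr jzrex
Hunk 6: at line 1 remove [bklef,aox] add [pyih,kgoj,afov] -> 8 lines: jpruf pyih kgoj afov jhe urtq xjezr jzrex
Hunk 7: at line 4 remove [urtq] add [uhw,kgnsu,nkt] -> 10 lines: jpruf pyih kgoj afov jhe uhw kgnsu nkt xjezr jzrex
Final line 6: uhw

Answer: uhw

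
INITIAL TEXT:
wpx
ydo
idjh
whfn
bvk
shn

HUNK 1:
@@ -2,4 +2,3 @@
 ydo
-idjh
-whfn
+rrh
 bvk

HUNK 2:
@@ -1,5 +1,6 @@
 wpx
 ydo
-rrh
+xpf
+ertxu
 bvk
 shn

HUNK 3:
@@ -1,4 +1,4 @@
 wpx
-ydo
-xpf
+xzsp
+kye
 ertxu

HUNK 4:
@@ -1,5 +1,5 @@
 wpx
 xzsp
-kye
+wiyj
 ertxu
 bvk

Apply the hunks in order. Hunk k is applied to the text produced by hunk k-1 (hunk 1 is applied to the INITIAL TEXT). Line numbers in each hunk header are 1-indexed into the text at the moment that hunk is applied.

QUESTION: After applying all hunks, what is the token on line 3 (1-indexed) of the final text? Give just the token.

Answer: wiyj

Derivation:
Hunk 1: at line 2 remove [idjh,whfn] add [rrh] -> 5 lines: wpx ydo rrh bvk shn
Hunk 2: at line 1 remove [rrh] add [xpf,ertxu] -> 6 lines: wpx ydo xpf ertxu bvk shn
Hunk 3: at line 1 remove [ydo,xpf] add [xzsp,kye] -> 6 lines: wpx xzsp kye ertxu bvk shn
Hunk 4: at line 1 remove [kye] add [wiyj] -> 6 lines: wpx xzsp wiyj ertxu bvk shn
Final line 3: wiyj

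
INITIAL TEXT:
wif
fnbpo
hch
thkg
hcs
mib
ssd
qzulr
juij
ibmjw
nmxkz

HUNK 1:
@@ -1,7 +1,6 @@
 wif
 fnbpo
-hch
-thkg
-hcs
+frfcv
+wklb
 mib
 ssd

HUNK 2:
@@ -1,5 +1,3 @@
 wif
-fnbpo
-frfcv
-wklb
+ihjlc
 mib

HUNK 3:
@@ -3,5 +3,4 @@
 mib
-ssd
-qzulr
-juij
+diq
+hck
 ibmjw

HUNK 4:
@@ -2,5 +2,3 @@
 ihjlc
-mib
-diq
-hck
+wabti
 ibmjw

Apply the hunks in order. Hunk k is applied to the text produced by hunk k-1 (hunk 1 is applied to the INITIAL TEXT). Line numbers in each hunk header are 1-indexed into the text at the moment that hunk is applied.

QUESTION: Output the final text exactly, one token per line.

Hunk 1: at line 1 remove [hch,thkg,hcs] add [frfcv,wklb] -> 10 lines: wif fnbpo frfcv wklb mib ssd qzulr juij ibmjw nmxkz
Hunk 2: at line 1 remove [fnbpo,frfcv,wklb] add [ihjlc] -> 8 lines: wif ihjlc mib ssd qzulr juij ibmjw nmxkz
Hunk 3: at line 3 remove [ssd,qzulr,juij] add [diq,hck] -> 7 lines: wif ihjlc mib diq hck ibmjw nmxkz
Hunk 4: at line 2 remove [mib,diq,hck] add [wabti] -> 5 lines: wif ihjlc wabti ibmjw nmxkz

Answer: wif
ihjlc
wabti
ibmjw
nmxkz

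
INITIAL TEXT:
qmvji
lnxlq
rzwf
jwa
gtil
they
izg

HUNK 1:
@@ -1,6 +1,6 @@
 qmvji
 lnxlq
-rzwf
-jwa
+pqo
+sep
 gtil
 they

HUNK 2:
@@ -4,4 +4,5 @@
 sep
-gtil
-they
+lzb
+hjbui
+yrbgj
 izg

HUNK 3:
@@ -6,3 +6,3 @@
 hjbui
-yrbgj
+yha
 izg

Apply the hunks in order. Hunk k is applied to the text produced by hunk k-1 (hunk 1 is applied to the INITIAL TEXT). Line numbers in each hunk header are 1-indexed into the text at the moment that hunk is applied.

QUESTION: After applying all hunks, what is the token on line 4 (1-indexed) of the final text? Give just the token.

Answer: sep

Derivation:
Hunk 1: at line 1 remove [rzwf,jwa] add [pqo,sep] -> 7 lines: qmvji lnxlq pqo sep gtil they izg
Hunk 2: at line 4 remove [gtil,they] add [lzb,hjbui,yrbgj] -> 8 lines: qmvji lnxlq pqo sep lzb hjbui yrbgj izg
Hunk 3: at line 6 remove [yrbgj] add [yha] -> 8 lines: qmvji lnxlq pqo sep lzb hjbui yha izg
Final line 4: sep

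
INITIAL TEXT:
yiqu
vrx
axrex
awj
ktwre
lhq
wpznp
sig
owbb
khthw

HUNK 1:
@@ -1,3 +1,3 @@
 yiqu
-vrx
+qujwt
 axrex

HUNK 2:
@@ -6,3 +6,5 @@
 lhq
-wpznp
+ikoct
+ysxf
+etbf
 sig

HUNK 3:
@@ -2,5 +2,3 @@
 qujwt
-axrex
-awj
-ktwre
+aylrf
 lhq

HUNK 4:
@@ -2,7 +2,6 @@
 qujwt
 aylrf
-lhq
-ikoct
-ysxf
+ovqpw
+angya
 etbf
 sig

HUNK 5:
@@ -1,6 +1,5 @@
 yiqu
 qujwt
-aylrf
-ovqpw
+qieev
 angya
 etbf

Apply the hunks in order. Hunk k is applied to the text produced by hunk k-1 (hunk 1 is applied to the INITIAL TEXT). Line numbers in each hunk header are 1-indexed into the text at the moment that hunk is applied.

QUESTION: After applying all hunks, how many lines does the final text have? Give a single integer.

Answer: 8

Derivation:
Hunk 1: at line 1 remove [vrx] add [qujwt] -> 10 lines: yiqu qujwt axrex awj ktwre lhq wpznp sig owbb khthw
Hunk 2: at line 6 remove [wpznp] add [ikoct,ysxf,etbf] -> 12 lines: yiqu qujwt axrex awj ktwre lhq ikoct ysxf etbf sig owbb khthw
Hunk 3: at line 2 remove [axrex,awj,ktwre] add [aylrf] -> 10 lines: yiqu qujwt aylrf lhq ikoct ysxf etbf sig owbb khthw
Hunk 4: at line 2 remove [lhq,ikoct,ysxf] add [ovqpw,angya] -> 9 lines: yiqu qujwt aylrf ovqpw angya etbf sig owbb khthw
Hunk 5: at line 1 remove [aylrf,ovqpw] add [qieev] -> 8 lines: yiqu qujwt qieev angya etbf sig owbb khthw
Final line count: 8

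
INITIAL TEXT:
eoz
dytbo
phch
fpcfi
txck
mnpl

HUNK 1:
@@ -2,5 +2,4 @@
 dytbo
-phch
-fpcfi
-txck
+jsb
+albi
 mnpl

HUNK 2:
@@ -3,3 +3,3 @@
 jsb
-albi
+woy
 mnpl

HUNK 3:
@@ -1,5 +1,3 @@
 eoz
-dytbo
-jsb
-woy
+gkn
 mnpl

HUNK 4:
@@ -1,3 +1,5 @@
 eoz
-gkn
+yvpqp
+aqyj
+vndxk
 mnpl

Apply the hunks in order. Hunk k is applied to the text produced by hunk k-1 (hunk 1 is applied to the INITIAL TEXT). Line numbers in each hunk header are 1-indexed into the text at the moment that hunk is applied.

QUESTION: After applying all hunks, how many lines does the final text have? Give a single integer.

Answer: 5

Derivation:
Hunk 1: at line 2 remove [phch,fpcfi,txck] add [jsb,albi] -> 5 lines: eoz dytbo jsb albi mnpl
Hunk 2: at line 3 remove [albi] add [woy] -> 5 lines: eoz dytbo jsb woy mnpl
Hunk 3: at line 1 remove [dytbo,jsb,woy] add [gkn] -> 3 lines: eoz gkn mnpl
Hunk 4: at line 1 remove [gkn] add [yvpqp,aqyj,vndxk] -> 5 lines: eoz yvpqp aqyj vndxk mnpl
Final line count: 5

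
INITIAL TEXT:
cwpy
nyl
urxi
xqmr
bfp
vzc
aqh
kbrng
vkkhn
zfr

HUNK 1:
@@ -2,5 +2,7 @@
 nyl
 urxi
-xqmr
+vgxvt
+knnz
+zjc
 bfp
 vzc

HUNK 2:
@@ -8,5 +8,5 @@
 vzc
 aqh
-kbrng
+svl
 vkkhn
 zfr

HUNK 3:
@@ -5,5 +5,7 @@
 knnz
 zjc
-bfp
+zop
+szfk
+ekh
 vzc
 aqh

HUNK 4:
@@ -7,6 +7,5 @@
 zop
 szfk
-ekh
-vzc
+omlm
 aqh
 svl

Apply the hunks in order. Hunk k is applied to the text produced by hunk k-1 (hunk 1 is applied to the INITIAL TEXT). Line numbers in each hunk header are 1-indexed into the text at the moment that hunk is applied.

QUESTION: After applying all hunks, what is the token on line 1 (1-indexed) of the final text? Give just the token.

Hunk 1: at line 2 remove [xqmr] add [vgxvt,knnz,zjc] -> 12 lines: cwpy nyl urxi vgxvt knnz zjc bfp vzc aqh kbrng vkkhn zfr
Hunk 2: at line 8 remove [kbrng] add [svl] -> 12 lines: cwpy nyl urxi vgxvt knnz zjc bfp vzc aqh svl vkkhn zfr
Hunk 3: at line 5 remove [bfp] add [zop,szfk,ekh] -> 14 lines: cwpy nyl urxi vgxvt knnz zjc zop szfk ekh vzc aqh svl vkkhn zfr
Hunk 4: at line 7 remove [ekh,vzc] add [omlm] -> 13 lines: cwpy nyl urxi vgxvt knnz zjc zop szfk omlm aqh svl vkkhn zfr
Final line 1: cwpy

Answer: cwpy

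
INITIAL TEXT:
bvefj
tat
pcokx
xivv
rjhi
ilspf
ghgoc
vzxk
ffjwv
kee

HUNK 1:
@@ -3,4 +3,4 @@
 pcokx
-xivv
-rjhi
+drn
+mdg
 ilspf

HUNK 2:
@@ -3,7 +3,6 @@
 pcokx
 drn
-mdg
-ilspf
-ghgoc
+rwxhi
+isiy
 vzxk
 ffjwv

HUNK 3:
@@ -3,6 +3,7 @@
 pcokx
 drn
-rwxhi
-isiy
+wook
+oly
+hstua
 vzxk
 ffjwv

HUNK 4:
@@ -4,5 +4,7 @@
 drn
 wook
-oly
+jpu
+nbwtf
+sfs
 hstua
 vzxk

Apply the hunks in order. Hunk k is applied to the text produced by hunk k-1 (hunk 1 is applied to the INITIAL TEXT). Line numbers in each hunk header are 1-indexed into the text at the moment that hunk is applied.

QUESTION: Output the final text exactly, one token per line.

Answer: bvefj
tat
pcokx
drn
wook
jpu
nbwtf
sfs
hstua
vzxk
ffjwv
kee

Derivation:
Hunk 1: at line 3 remove [xivv,rjhi] add [drn,mdg] -> 10 lines: bvefj tat pcokx drn mdg ilspf ghgoc vzxk ffjwv kee
Hunk 2: at line 3 remove [mdg,ilspf,ghgoc] add [rwxhi,isiy] -> 9 lines: bvefj tat pcokx drn rwxhi isiy vzxk ffjwv kee
Hunk 3: at line 3 remove [rwxhi,isiy] add [wook,oly,hstua] -> 10 lines: bvefj tat pcokx drn wook oly hstua vzxk ffjwv kee
Hunk 4: at line 4 remove [oly] add [jpu,nbwtf,sfs] -> 12 lines: bvefj tat pcokx drn wook jpu nbwtf sfs hstua vzxk ffjwv kee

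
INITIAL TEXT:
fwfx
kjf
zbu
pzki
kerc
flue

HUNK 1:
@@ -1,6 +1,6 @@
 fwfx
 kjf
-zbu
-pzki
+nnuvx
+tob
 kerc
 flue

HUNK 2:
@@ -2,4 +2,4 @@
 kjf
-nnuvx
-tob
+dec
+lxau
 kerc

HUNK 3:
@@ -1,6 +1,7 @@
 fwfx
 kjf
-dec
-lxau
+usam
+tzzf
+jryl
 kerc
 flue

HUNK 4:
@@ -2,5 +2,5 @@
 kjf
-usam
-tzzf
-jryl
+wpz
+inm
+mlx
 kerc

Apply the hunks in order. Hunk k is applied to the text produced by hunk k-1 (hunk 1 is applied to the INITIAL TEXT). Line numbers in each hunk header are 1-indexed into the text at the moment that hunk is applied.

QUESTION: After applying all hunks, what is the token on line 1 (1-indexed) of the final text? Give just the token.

Hunk 1: at line 1 remove [zbu,pzki] add [nnuvx,tob] -> 6 lines: fwfx kjf nnuvx tob kerc flue
Hunk 2: at line 2 remove [nnuvx,tob] add [dec,lxau] -> 6 lines: fwfx kjf dec lxau kerc flue
Hunk 3: at line 1 remove [dec,lxau] add [usam,tzzf,jryl] -> 7 lines: fwfx kjf usam tzzf jryl kerc flue
Hunk 4: at line 2 remove [usam,tzzf,jryl] add [wpz,inm,mlx] -> 7 lines: fwfx kjf wpz inm mlx kerc flue
Final line 1: fwfx

Answer: fwfx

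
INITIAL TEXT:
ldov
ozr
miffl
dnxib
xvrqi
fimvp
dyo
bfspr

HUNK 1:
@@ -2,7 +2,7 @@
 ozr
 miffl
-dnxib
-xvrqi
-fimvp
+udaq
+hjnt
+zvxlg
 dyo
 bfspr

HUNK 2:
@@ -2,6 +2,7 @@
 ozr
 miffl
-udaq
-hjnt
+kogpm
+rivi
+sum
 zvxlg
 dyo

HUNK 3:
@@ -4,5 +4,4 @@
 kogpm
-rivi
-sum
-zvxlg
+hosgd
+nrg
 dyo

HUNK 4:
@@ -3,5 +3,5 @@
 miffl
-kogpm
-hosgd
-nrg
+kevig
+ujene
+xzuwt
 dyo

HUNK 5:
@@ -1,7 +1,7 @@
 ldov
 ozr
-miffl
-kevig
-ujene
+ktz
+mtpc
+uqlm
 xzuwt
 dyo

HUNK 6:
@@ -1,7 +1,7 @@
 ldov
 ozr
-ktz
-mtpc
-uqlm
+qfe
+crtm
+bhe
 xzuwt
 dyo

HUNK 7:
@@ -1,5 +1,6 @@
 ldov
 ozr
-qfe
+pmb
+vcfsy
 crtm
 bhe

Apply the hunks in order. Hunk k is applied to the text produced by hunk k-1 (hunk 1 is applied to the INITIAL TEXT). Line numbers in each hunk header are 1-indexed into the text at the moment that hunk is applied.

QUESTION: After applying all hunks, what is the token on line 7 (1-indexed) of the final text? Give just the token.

Answer: xzuwt

Derivation:
Hunk 1: at line 2 remove [dnxib,xvrqi,fimvp] add [udaq,hjnt,zvxlg] -> 8 lines: ldov ozr miffl udaq hjnt zvxlg dyo bfspr
Hunk 2: at line 2 remove [udaq,hjnt] add [kogpm,rivi,sum] -> 9 lines: ldov ozr miffl kogpm rivi sum zvxlg dyo bfspr
Hunk 3: at line 4 remove [rivi,sum,zvxlg] add [hosgd,nrg] -> 8 lines: ldov ozr miffl kogpm hosgd nrg dyo bfspr
Hunk 4: at line 3 remove [kogpm,hosgd,nrg] add [kevig,ujene,xzuwt] -> 8 lines: ldov ozr miffl kevig ujene xzuwt dyo bfspr
Hunk 5: at line 1 remove [miffl,kevig,ujene] add [ktz,mtpc,uqlm] -> 8 lines: ldov ozr ktz mtpc uqlm xzuwt dyo bfspr
Hunk 6: at line 1 remove [ktz,mtpc,uqlm] add [qfe,crtm,bhe] -> 8 lines: ldov ozr qfe crtm bhe xzuwt dyo bfspr
Hunk 7: at line 1 remove [qfe] add [pmb,vcfsy] -> 9 lines: ldov ozr pmb vcfsy crtm bhe xzuwt dyo bfspr
Final line 7: xzuwt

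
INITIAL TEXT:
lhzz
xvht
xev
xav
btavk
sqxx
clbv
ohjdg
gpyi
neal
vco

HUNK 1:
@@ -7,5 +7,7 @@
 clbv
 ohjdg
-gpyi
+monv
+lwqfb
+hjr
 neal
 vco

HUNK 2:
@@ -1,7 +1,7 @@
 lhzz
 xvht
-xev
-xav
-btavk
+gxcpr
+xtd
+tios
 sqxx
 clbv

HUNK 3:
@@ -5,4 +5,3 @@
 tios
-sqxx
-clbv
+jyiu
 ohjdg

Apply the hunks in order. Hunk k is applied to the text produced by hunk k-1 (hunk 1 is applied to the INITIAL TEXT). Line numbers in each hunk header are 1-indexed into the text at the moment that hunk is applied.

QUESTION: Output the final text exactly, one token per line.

Hunk 1: at line 7 remove [gpyi] add [monv,lwqfb,hjr] -> 13 lines: lhzz xvht xev xav btavk sqxx clbv ohjdg monv lwqfb hjr neal vco
Hunk 2: at line 1 remove [xev,xav,btavk] add [gxcpr,xtd,tios] -> 13 lines: lhzz xvht gxcpr xtd tios sqxx clbv ohjdg monv lwqfb hjr neal vco
Hunk 3: at line 5 remove [sqxx,clbv] add [jyiu] -> 12 lines: lhzz xvht gxcpr xtd tios jyiu ohjdg monv lwqfb hjr neal vco

Answer: lhzz
xvht
gxcpr
xtd
tios
jyiu
ohjdg
monv
lwqfb
hjr
neal
vco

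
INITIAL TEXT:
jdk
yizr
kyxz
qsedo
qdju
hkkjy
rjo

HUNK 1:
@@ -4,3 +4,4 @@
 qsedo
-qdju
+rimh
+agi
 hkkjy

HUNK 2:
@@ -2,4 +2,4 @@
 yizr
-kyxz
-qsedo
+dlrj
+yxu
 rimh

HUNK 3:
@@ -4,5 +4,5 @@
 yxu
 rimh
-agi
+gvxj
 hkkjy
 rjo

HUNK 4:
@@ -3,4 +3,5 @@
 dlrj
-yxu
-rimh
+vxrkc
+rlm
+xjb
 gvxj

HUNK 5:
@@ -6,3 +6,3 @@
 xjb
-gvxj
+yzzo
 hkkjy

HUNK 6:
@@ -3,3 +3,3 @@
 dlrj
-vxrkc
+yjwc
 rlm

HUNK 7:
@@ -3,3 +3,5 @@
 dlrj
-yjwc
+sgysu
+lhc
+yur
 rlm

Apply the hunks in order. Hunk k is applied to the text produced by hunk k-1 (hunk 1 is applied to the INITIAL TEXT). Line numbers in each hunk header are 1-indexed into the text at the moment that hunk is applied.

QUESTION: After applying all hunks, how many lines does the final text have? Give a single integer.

Hunk 1: at line 4 remove [qdju] add [rimh,agi] -> 8 lines: jdk yizr kyxz qsedo rimh agi hkkjy rjo
Hunk 2: at line 2 remove [kyxz,qsedo] add [dlrj,yxu] -> 8 lines: jdk yizr dlrj yxu rimh agi hkkjy rjo
Hunk 3: at line 4 remove [agi] add [gvxj] -> 8 lines: jdk yizr dlrj yxu rimh gvxj hkkjy rjo
Hunk 4: at line 3 remove [yxu,rimh] add [vxrkc,rlm,xjb] -> 9 lines: jdk yizr dlrj vxrkc rlm xjb gvxj hkkjy rjo
Hunk 5: at line 6 remove [gvxj] add [yzzo] -> 9 lines: jdk yizr dlrj vxrkc rlm xjb yzzo hkkjy rjo
Hunk 6: at line 3 remove [vxrkc] add [yjwc] -> 9 lines: jdk yizr dlrj yjwc rlm xjb yzzo hkkjy rjo
Hunk 7: at line 3 remove [yjwc] add [sgysu,lhc,yur] -> 11 lines: jdk yizr dlrj sgysu lhc yur rlm xjb yzzo hkkjy rjo
Final line count: 11

Answer: 11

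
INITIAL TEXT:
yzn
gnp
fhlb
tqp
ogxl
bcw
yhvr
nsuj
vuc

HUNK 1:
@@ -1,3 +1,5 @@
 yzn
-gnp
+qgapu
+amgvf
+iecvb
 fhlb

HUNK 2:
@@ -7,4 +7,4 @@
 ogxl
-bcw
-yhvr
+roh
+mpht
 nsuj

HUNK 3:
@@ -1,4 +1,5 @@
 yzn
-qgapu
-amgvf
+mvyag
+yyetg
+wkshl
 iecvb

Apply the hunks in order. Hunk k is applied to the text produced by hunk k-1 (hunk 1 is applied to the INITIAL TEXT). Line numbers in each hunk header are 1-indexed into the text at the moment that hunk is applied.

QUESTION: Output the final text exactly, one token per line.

Hunk 1: at line 1 remove [gnp] add [qgapu,amgvf,iecvb] -> 11 lines: yzn qgapu amgvf iecvb fhlb tqp ogxl bcw yhvr nsuj vuc
Hunk 2: at line 7 remove [bcw,yhvr] add [roh,mpht] -> 11 lines: yzn qgapu amgvf iecvb fhlb tqp ogxl roh mpht nsuj vuc
Hunk 3: at line 1 remove [qgapu,amgvf] add [mvyag,yyetg,wkshl] -> 12 lines: yzn mvyag yyetg wkshl iecvb fhlb tqp ogxl roh mpht nsuj vuc

Answer: yzn
mvyag
yyetg
wkshl
iecvb
fhlb
tqp
ogxl
roh
mpht
nsuj
vuc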